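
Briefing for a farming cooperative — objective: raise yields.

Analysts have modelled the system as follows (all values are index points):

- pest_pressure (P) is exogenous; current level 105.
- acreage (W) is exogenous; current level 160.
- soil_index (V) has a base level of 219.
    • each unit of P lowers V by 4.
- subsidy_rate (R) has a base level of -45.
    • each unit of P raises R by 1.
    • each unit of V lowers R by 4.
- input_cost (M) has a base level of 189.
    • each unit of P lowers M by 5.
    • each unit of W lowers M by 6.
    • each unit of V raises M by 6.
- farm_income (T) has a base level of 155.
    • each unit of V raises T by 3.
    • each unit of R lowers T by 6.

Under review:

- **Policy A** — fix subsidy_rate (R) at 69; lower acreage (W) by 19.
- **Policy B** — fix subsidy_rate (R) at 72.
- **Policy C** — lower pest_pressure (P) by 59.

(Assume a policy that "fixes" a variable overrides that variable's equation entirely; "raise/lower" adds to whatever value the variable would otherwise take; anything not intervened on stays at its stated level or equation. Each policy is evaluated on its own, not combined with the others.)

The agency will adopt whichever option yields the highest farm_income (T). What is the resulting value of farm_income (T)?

Policy A (R := 69, W − 19):
  P = 105
  V = 219 − 4·105 = -201
  R = 69
  T = 155 + 3·(-201) − 6·69 = -862
Policy B (R := 72):
  P = 105
  V = 219 − 4·105 = -201
  R = 72
  T = 155 + 3·(-201) − 6·72 = -880
Policy C (P − 59):
  P = 105 − 59 = 46
  V = 219 − 4·46 = 35
  R = -45 + 46 − 4·35 = -139
  T = 155 + 3·35 − 6·(-139) = 1094
Comparing — Policy A: T=-862, Policy B: T=-880, Policy C: T=1094. Highest is 1094 (Policy C).

1094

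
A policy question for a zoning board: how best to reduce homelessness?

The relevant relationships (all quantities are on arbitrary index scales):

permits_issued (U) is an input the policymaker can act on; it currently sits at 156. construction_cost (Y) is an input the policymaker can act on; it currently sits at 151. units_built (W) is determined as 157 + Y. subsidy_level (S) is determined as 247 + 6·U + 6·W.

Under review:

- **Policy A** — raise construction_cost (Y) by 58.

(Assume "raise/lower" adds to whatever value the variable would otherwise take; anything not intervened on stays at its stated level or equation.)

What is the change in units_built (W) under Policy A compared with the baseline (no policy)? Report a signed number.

58

Baseline:
  Y = 151
  W = 157 + 151 = 308
Policy A (Y + 58):
  Y = 151 + 58 = 209
  W = 157 + 209 = 366
Change in W: 366 − 308 = 58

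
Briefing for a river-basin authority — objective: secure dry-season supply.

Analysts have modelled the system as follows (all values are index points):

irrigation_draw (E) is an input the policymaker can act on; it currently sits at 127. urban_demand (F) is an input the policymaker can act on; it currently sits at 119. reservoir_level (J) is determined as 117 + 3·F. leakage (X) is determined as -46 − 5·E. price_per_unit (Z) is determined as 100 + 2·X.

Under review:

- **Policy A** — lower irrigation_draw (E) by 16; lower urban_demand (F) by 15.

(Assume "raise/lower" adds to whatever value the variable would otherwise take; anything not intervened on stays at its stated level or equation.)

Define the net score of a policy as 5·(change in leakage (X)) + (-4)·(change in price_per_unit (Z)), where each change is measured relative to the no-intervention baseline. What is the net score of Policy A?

Baseline:
  E = 127
  X = -46 − 5·127 = -681
  Z = 100 + 2·(-681) = -1262
Policy A (E − 16, F − 15):
  E = 127 − 16 = 111
  X = -46 − 5·111 = -601
  Z = 100 + 2·(-601) = -1102
ΔX = -601 − (-681) = 80; ΔZ = -1102 − (-1262) = 160
Score = 5·80 + (-4)·160 = -240

-240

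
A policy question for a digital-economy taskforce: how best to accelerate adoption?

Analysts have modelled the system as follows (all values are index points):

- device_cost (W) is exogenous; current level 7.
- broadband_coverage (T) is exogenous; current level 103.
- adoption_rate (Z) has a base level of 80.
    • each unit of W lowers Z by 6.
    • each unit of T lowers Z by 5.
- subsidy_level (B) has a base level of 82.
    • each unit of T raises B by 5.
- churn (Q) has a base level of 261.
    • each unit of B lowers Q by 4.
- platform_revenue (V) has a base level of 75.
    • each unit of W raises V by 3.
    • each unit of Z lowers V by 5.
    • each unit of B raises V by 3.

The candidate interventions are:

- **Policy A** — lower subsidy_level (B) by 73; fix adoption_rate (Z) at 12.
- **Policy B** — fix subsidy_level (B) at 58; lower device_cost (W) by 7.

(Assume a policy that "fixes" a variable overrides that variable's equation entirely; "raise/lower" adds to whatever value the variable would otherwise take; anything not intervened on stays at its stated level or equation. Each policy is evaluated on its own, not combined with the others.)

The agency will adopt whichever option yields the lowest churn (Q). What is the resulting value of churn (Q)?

Policy A (B − 73, Z := 12):
  T = 103
  B = 82 + 5·103 (−73 from intervention) = 524
  Q = 261 − 4·524 = -1835
Policy B (B := 58, W − 7):
  T = 103
  B = 58
  Q = 261 − 4·58 = 29
Comparing — Policy A: Q=-1835, Policy B: Q=29. Lowest is -1835 (Policy A).

-1835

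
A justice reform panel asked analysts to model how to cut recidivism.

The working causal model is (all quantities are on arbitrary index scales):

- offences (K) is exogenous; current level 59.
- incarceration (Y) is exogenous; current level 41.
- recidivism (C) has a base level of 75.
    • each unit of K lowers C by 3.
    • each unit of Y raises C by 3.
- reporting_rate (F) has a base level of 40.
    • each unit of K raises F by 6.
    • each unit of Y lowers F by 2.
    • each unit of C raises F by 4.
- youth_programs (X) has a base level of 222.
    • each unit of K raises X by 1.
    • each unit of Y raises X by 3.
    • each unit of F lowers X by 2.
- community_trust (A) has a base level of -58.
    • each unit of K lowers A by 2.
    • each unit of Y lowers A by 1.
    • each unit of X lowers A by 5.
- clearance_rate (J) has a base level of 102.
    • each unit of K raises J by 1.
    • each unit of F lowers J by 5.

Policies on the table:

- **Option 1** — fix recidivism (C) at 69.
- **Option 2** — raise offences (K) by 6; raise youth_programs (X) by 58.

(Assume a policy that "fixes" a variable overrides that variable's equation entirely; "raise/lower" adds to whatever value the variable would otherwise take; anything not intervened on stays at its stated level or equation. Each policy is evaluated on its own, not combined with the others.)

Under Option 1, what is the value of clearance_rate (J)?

Option 1 (C := 69):
  K = 59
  Y = 41
  C = 69
  F = 40 + 6·59 − 2·41 + 4·69 = 588
  J = 102 + 59 − 5·588 = -2779

-2779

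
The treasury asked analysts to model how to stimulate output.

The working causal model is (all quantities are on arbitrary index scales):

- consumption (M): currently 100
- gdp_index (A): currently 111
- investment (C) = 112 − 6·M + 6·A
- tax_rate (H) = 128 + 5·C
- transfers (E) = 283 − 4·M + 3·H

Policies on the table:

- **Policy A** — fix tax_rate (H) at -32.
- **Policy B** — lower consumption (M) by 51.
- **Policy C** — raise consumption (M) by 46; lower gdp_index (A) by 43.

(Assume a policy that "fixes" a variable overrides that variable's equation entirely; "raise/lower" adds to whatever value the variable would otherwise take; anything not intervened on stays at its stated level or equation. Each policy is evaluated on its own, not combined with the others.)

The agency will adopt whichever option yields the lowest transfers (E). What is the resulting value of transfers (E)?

Policy A (H := -32):
  M = 100
  A = 111
  C = 112 − 6·100 + 6·111 = 178
  H = -32
  E = 283 − 4·100 + 3·(-32) = -213
Policy B (M − 51):
  M = 100 − 51 = 49
  A = 111
  C = 112 − 6·49 + 6·111 = 484
  H = 128 + 5·484 = 2548
  E = 283 − 4·49 + 3·2548 = 7731
Policy C (M + 46, A − 43):
  M = 100 + 46 = 146
  A = 111 − 43 = 68
  C = 112 − 6·146 + 6·68 = -356
  H = 128 + 5·(-356) = -1652
  E = 283 − 4·146 + 3·(-1652) = -5257
Comparing — Policy A: E=-213, Policy B: E=7731, Policy C: E=-5257. Lowest is -5257 (Policy C).

-5257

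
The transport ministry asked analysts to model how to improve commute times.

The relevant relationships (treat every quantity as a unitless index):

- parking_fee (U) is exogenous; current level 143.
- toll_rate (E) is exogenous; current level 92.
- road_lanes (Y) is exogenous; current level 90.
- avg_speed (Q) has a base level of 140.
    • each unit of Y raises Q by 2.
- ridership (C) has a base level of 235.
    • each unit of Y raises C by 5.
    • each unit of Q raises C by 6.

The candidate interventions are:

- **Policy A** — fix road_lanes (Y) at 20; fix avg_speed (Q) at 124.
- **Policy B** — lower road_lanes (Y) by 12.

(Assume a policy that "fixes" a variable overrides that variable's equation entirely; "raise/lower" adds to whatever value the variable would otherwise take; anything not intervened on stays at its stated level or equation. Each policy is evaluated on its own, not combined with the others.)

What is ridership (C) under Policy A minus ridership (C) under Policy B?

Policy A (Y := 20, Q := 124):
  Y = 20
  Q = 124
  C = 235 + 5·20 + 6·124 = 1079
Policy B (Y − 12):
  Y = 90 − 12 = 78
  Q = 140 + 2·78 = 296
  C = 235 + 5·78 + 6·296 = 2401
C: 1079 − 2401 = -1322

-1322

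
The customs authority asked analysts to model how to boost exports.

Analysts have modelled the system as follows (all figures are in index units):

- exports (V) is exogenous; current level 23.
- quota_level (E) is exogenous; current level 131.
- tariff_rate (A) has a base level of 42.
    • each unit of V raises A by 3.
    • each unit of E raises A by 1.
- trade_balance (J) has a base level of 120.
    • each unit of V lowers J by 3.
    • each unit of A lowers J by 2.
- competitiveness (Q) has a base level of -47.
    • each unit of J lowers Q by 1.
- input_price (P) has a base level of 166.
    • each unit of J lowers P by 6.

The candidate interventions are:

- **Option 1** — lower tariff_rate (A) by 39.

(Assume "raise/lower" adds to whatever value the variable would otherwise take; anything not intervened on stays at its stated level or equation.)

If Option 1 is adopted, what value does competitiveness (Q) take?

308

Option 1 (A − 39):
  V = 23
  E = 131
  A = 42 + 3·23 + 131 (−39 from intervention) = 203
  J = 120 − 3·23 − 2·203 = -355
  Q = -47 − (-355) = 308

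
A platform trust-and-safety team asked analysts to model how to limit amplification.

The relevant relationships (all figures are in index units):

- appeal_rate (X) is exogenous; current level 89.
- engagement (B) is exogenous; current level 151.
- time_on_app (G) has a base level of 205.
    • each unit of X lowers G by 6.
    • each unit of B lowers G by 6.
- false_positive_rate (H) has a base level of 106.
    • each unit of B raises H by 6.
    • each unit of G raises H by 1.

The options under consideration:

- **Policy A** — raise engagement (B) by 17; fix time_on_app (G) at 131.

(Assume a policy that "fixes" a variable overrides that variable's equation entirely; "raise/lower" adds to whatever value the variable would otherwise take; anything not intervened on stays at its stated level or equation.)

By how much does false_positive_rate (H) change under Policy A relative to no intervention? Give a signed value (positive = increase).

Baseline:
  X = 89
  B = 151
  G = 205 − 6·89 − 6·151 = -1235
  H = 106 + 6·151 + (-1235) = -223
Policy A (B + 17, G := 131):
  X = 89
  B = 151 + 17 = 168
  G = 131
  H = 106 + 6·168 + 131 = 1245
Change in H: 1245 − (-223) = 1468

1468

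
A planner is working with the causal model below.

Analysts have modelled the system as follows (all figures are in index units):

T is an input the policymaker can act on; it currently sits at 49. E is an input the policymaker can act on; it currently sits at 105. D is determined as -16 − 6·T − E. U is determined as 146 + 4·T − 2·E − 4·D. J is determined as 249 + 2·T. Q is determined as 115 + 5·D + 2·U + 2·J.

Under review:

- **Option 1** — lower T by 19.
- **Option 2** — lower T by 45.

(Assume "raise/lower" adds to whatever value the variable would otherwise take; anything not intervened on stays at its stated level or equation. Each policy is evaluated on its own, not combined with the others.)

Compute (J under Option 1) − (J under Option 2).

Option 1 (T − 19):
  T = 49 − 19 = 30
  J = 249 + 2·30 = 309
Option 2 (T − 45):
  T = 49 − 45 = 4
  J = 249 + 2·4 = 257
J: 309 − 257 = 52

52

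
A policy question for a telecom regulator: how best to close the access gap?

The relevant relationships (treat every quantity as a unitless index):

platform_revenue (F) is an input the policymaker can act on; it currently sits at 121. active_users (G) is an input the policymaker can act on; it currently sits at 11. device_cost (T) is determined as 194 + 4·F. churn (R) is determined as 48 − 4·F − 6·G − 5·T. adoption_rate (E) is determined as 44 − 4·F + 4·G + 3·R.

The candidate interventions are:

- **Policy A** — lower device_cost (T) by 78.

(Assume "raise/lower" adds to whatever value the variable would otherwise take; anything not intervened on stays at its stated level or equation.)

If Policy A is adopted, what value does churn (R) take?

Policy A (T − 78):
  F = 121
  G = 11
  T = 194 + 4·121 (−78 from intervention) = 600
  R = 48 − 4·121 − 6·11 − 5·600 = -3502

-3502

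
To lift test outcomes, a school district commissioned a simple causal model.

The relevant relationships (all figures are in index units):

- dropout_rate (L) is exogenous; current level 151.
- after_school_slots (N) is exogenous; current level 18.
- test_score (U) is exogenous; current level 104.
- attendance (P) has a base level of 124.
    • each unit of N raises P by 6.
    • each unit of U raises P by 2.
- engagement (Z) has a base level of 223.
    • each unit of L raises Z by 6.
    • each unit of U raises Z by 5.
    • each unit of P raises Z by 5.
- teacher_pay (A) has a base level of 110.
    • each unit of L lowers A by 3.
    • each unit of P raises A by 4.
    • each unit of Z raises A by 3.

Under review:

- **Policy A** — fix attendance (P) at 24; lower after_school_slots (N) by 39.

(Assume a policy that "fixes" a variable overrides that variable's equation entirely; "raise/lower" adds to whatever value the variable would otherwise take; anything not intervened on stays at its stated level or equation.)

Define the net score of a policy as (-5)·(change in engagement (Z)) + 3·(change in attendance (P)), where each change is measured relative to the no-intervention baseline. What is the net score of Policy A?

Baseline:
  L = 151
  N = 18
  U = 104
  P = 124 + 6·18 + 2·104 = 440
  Z = 223 + 6·151 + 5·104 + 5·440 = 3849
Policy A (P := 24, N − 39):
  L = 151
  N = 18 − 39 = -21
  U = 104
  P = 24
  Z = 223 + 6·151 + 5·104 + 5·24 = 1769
ΔZ = 1769 − 3849 = -2080; ΔP = 24 − 440 = -416
Score = (-5)·(-2080) + 3·(-416) = 9152

9152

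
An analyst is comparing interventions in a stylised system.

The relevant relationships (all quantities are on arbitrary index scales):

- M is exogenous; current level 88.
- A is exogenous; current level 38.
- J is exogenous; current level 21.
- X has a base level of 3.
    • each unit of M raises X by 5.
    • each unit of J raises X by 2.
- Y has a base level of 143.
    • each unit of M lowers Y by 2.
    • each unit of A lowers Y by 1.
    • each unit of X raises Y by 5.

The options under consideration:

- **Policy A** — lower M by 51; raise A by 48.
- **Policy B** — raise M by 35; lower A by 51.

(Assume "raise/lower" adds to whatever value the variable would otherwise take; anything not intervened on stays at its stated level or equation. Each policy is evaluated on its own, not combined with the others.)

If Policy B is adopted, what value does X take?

660

Policy B (M + 35, A − 51):
  M = 88 + 35 = 123
  J = 21
  X = 3 + 5·123 + 2·21 = 660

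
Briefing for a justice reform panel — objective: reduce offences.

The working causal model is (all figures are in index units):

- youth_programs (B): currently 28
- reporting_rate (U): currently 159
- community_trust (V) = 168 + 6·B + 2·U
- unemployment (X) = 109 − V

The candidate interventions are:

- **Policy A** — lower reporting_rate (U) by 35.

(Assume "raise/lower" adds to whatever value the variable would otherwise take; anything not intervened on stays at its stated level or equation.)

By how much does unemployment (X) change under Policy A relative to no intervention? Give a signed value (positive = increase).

70

Baseline:
  B = 28
  U = 159
  V = 168 + 6·28 + 2·159 = 654
  X = 109 − 654 = -545
Policy A (U − 35):
  B = 28
  U = 159 − 35 = 124
  V = 168 + 6·28 + 2·124 = 584
  X = 109 − 584 = -475
Change in X: -475 − (-545) = 70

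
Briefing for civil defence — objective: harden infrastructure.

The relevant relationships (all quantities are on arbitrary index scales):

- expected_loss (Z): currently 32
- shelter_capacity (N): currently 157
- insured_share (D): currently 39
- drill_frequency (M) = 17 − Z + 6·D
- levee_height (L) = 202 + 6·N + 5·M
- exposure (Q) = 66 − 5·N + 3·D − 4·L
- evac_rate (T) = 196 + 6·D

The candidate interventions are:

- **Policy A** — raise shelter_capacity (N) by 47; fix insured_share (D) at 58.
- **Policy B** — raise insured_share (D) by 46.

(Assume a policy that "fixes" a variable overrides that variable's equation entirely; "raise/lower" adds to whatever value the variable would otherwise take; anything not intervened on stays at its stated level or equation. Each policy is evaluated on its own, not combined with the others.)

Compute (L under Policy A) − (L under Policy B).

-528

Policy A (N + 47, D := 58):
  Z = 32
  N = 157 + 47 = 204
  D = 58
  M = 17 − 32 + 6·58 = 333
  L = 202 + 6·204 + 5·333 = 3091
Policy B (D + 46):
  Z = 32
  N = 157
  D = 39 + 46 = 85
  M = 17 − 32 + 6·85 = 495
  L = 202 + 6·157 + 5·495 = 3619
L: 3091 − 3619 = -528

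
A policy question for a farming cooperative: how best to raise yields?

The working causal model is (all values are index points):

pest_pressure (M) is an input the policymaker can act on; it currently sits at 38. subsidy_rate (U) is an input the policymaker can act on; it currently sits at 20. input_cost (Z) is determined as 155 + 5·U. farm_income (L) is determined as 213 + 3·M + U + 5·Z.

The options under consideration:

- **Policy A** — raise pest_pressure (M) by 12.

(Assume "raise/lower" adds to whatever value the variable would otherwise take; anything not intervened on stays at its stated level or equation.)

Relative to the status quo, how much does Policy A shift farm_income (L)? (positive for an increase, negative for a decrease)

Baseline:
  M = 38
  U = 20
  Z = 155 + 5·20 = 255
  L = 213 + 3·38 + 20 + 5·255 = 1622
Policy A (M + 12):
  M = 38 + 12 = 50
  U = 20
  Z = 155 + 5·20 = 255
  L = 213 + 3·50 + 20 + 5·255 = 1658
Change in L: 1658 − 1622 = 36

36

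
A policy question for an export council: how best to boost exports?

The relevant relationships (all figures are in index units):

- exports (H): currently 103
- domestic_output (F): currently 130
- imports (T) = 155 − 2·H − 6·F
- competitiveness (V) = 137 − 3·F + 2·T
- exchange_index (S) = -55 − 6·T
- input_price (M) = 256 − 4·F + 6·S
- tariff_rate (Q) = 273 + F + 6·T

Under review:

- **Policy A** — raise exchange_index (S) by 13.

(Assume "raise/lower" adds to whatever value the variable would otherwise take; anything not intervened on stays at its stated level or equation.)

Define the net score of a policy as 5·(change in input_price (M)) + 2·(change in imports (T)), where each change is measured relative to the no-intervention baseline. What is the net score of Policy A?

Baseline:
  H = 103
  F = 130
  T = 155 − 2·103 − 6·130 = -831
  S = -55 − 6·(-831) = 4931
  M = 256 − 4·130 + 6·4931 = 29322
Policy A (S + 13):
  H = 103
  F = 130
  T = 155 − 2·103 − 6·130 = -831
  S = -55 − 6·(-831) (+13 from intervention) = 4944
  M = 256 − 4·130 + 6·4944 = 29400
ΔM = 29400 − 29322 = 78; ΔT = -831 − (-831) = 0
Score = 5·78 + 2·0 = 390

390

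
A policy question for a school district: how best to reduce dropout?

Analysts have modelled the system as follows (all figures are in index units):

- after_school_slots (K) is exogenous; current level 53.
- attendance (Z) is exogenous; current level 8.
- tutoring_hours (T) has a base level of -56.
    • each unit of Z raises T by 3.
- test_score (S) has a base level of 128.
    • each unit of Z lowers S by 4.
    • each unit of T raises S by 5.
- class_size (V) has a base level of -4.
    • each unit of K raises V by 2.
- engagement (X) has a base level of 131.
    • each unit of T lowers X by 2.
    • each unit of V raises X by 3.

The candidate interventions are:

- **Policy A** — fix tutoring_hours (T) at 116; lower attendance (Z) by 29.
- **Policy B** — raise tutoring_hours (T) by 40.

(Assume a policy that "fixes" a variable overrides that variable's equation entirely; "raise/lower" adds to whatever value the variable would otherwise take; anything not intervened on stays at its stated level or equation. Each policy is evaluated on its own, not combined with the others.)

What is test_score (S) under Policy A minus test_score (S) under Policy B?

656

Policy A (T := 116, Z − 29):
  Z = 8 − 29 = -21
  T = 116
  S = 128 − 4·(-21) + 5·116 = 792
Policy B (T + 40):
  Z = 8
  T = -56 + 3·8 (+40 from intervention) = 8
  S = 128 − 4·8 + 5·8 = 136
S: 792 − 136 = 656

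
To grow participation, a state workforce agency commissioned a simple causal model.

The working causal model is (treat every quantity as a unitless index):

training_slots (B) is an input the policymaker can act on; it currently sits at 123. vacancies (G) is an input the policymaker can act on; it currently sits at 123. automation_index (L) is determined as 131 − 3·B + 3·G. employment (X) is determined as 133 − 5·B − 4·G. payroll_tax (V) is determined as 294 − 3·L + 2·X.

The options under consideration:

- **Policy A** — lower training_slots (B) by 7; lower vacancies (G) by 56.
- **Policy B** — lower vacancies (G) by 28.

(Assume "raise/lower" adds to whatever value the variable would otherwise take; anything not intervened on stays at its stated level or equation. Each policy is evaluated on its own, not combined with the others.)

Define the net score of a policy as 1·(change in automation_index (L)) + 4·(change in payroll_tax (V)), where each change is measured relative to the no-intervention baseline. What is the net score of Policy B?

1820

Baseline:
  B = 123
  G = 123
  L = 131 − 3·123 + 3·123 = 131
  X = 133 − 5·123 − 4·123 = -974
  V = 294 − 3·131 + 2·(-974) = -2047
Policy B (G − 28):
  B = 123
  G = 123 − 28 = 95
  L = 131 − 3·123 + 3·95 = 47
  X = 133 − 5·123 − 4·95 = -862
  V = 294 − 3·47 + 2·(-862) = -1571
ΔL = 47 − 131 = -84; ΔV = -1571 − (-2047) = 476
Score = 1·(-84) + 4·476 = 1820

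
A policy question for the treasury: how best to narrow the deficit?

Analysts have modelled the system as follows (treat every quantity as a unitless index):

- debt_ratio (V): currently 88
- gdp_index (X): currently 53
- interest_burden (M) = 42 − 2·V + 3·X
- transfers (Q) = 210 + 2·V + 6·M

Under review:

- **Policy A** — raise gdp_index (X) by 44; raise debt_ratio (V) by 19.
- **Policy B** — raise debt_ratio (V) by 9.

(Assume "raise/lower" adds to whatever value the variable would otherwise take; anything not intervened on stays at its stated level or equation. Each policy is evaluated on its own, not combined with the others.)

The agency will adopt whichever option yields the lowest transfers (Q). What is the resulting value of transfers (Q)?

Policy A (X + 44, V + 19):
  V = 88 + 19 = 107
  X = 53 + 44 = 97
  M = 42 − 2·107 + 3·97 = 119
  Q = 210 + 2·107 + 6·119 = 1138
Policy B (V + 9):
  V = 88 + 9 = 97
  X = 53
  M = 42 − 2·97 + 3·53 = 7
  Q = 210 + 2·97 + 6·7 = 446
Comparing — Policy A: Q=1138, Policy B: Q=446. Lowest is 446 (Policy B).

446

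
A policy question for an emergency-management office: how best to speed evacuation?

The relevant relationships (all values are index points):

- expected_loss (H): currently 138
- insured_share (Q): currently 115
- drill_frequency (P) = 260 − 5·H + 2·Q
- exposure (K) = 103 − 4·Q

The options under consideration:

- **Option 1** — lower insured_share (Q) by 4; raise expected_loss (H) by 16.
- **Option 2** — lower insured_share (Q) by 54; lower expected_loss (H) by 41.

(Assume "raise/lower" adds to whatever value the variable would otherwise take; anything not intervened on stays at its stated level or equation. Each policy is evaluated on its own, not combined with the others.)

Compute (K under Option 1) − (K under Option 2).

-200

Option 1 (Q − 4, H + 16):
  Q = 115 − 4 = 111
  K = 103 − 4·111 = -341
Option 2 (Q − 54, H − 41):
  Q = 115 − 54 = 61
  K = 103 − 4·61 = -141
K: -341 − (-141) = -200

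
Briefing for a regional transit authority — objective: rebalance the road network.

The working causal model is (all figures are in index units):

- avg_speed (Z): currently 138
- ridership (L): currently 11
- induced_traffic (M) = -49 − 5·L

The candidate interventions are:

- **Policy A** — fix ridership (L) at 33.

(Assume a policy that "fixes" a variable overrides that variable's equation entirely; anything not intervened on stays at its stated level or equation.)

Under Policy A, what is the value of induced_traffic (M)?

Policy A (L := 33):
  L = 33
  M = -49 − 5·33 = -214

-214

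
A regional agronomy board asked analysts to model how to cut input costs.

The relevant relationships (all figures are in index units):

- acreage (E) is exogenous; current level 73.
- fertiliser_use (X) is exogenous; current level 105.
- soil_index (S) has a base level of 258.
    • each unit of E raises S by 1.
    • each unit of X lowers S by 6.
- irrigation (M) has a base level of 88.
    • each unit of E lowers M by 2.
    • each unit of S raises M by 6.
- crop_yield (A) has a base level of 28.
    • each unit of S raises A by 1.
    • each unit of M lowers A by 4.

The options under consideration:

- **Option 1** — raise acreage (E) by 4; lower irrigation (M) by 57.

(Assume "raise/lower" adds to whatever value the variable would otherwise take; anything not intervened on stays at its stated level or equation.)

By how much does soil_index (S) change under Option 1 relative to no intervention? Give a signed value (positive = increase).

4

Baseline:
  E = 73
  X = 105
  S = 258 + 73 − 6·105 = -299
Option 1 (E + 4, M − 57):
  E = 73 + 4 = 77
  X = 105
  S = 258 + 77 − 6·105 = -295
Change in S: -295 − (-299) = 4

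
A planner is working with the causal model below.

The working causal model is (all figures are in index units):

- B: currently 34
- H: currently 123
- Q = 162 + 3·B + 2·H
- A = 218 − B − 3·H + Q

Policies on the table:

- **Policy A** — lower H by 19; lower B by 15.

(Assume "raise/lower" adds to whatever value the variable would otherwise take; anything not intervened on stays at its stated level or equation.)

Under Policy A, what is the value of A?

Policy A (H − 19, B − 15):
  B = 34 − 15 = 19
  H = 123 − 19 = 104
  Q = 162 + 3·19 + 2·104 = 427
  A = 218 − 19 − 3·104 + 427 = 314

314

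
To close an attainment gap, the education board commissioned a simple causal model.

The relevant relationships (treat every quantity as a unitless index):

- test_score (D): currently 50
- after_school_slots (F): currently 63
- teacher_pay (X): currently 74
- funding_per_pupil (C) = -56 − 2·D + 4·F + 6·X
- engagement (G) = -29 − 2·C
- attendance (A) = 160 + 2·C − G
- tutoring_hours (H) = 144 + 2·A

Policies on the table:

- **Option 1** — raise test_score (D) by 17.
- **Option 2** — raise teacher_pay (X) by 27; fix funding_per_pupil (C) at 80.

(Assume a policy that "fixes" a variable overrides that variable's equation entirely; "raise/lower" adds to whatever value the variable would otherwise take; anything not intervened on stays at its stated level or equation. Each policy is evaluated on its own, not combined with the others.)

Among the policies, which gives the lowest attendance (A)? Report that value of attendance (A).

Option 1 (D + 17):
  D = 50 + 17 = 67
  F = 63
  X = 74
  C = -56 − 2·67 + 4·63 + 6·74 = 506
  G = -29 − 2·506 = -1041
  A = 160 + 2·506 − (-1041) = 2213
Option 2 (X + 27, C := 80):
  D = 50
  F = 63
  X = 74 + 27 = 101
  C = 80
  G = -29 − 2·80 = -189
  A = 160 + 2·80 − (-189) = 509
Comparing — Option 1: A=2213, Option 2: A=509. Lowest is 509 (Option 2).

509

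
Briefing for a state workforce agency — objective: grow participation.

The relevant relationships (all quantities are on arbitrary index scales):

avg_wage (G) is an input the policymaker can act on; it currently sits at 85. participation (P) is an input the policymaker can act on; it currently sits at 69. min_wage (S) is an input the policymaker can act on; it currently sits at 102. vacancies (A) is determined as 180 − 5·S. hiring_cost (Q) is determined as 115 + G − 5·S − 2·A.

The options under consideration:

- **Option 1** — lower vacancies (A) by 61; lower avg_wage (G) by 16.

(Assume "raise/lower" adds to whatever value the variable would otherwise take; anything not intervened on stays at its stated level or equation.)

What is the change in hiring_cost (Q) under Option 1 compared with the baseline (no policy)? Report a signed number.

Baseline:
  G = 85
  S = 102
  A = 180 − 5·102 = -330
  Q = 115 + 85 − 5·102 − 2·(-330) = 350
Option 1 (A − 61, G − 16):
  G = 85 − 16 = 69
  S = 102
  A = 180 − 5·102 (−61 from intervention) = -391
  Q = 115 + 69 − 5·102 − 2·(-391) = 456
Change in Q: 456 − 350 = 106

106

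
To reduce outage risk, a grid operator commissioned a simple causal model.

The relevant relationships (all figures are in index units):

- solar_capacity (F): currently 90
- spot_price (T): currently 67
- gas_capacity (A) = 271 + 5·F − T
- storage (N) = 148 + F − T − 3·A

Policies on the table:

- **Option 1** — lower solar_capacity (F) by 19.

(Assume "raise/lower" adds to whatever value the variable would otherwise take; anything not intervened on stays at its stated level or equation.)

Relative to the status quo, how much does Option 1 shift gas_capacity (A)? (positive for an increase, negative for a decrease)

-95

Baseline:
  F = 90
  T = 67
  A = 271 + 5·90 − 67 = 654
Option 1 (F − 19):
  F = 90 − 19 = 71
  T = 67
  A = 271 + 5·71 − 67 = 559
Change in A: 559 − 654 = -95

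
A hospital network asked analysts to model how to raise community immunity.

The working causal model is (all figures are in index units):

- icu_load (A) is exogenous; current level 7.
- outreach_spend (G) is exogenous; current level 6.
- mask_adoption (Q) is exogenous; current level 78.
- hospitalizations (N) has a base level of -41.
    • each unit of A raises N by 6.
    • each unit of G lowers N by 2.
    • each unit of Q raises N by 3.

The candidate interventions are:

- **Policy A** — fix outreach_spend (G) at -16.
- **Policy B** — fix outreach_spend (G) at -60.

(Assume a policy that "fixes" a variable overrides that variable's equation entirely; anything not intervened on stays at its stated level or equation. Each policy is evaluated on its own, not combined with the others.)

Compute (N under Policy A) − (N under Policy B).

Policy A (G := -16):
  A = 7
  G = -16
  Q = 78
  N = -41 + 6·7 − 2·(-16) + 3·78 = 267
Policy B (G := -60):
  A = 7
  G = -60
  Q = 78
  N = -41 + 6·7 − 2·(-60) + 3·78 = 355
N: 267 − 355 = -88

-88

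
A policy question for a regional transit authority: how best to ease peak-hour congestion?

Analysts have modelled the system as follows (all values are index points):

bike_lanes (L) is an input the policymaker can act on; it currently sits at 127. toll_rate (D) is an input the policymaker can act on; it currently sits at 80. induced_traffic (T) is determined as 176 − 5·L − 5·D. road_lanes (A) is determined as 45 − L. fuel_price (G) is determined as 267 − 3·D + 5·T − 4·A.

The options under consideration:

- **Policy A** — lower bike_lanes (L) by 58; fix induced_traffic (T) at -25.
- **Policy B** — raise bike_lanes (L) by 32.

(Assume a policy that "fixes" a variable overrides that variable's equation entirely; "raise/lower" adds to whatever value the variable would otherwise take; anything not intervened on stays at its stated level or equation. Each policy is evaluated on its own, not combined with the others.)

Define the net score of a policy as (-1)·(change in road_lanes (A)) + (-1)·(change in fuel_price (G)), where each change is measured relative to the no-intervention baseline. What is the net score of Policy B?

704

Baseline:
  L = 127
  D = 80
  T = 176 − 5·127 − 5·80 = -859
  A = 45 − 127 = -82
  G = 267 − 3·80 + 5·(-859) − 4·(-82) = -3940
Policy B (L + 32):
  L = 127 + 32 = 159
  D = 80
  T = 176 − 5·159 − 5·80 = -1019
  A = 45 − 159 = -114
  G = 267 − 3·80 + 5·(-1019) − 4·(-114) = -4612
ΔA = -114 − (-82) = -32; ΔG = -4612 − (-3940) = -672
Score = (-1)·(-32) + (-1)·(-672) = 704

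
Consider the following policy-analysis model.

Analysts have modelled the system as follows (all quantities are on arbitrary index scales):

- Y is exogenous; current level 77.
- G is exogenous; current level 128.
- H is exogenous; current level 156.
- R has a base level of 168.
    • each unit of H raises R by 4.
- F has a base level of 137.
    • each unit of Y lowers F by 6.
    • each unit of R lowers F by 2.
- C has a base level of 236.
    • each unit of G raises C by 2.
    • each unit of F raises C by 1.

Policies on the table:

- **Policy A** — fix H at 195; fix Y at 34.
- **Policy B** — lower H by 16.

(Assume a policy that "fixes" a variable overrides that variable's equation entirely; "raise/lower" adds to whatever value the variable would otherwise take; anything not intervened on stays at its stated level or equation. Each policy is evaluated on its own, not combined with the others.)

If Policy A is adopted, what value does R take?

Policy A (H := 195, Y := 34):
  H = 195
  R = 168 + 4·195 = 948

948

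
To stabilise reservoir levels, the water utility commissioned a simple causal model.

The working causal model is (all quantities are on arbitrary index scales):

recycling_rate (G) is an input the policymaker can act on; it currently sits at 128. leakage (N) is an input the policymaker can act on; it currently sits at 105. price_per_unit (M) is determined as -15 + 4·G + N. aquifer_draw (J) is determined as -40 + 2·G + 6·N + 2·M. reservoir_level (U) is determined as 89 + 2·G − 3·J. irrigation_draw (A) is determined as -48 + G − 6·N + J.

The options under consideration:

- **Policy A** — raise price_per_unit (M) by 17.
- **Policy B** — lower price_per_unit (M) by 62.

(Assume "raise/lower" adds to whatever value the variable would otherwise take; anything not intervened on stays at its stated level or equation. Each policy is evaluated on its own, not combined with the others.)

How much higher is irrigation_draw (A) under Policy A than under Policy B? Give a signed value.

Policy A (M + 17):
  G = 128
  N = 105
  M = -15 + 4·128 + 105 (+17 from intervention) = 619
  J = -40 + 2·128 + 6·105 + 2·619 = 2084
  A = -48 + 128 − 6·105 + 2084 = 1534
Policy B (M − 62):
  G = 128
  N = 105
  M = -15 + 4·128 + 105 (−62 from intervention) = 540
  J = -40 + 2·128 + 6·105 + 2·540 = 1926
  A = -48 + 128 − 6·105 + 1926 = 1376
A: 1534 − 1376 = 158

158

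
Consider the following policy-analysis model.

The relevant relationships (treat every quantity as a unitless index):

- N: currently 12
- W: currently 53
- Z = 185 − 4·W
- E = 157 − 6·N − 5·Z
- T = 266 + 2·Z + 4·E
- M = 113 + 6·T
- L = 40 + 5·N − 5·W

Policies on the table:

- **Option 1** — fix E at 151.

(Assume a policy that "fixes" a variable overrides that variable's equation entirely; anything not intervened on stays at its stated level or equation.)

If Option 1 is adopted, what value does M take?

5009

Option 1 (E := 151):
  N = 12
  W = 53
  Z = 185 − 4·53 = -27
  E = 151
  T = 266 + 2·(-27) + 4·151 = 816
  M = 113 + 6·816 = 5009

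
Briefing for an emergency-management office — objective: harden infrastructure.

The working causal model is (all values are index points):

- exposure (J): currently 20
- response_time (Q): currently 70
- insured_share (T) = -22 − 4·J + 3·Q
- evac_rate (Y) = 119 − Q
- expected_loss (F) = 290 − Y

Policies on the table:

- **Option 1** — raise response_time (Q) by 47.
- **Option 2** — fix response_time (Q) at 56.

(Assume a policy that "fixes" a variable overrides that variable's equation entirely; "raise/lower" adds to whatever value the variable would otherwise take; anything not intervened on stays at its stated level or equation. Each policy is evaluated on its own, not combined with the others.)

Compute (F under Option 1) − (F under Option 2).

61

Option 1 (Q + 47):
  Q = 70 + 47 = 117
  Y = 119 − 117 = 2
  F = 290 − 2 = 288
Option 2 (Q := 56):
  Q = 56
  Y = 119 − 56 = 63
  F = 290 − 63 = 227
F: 288 − 227 = 61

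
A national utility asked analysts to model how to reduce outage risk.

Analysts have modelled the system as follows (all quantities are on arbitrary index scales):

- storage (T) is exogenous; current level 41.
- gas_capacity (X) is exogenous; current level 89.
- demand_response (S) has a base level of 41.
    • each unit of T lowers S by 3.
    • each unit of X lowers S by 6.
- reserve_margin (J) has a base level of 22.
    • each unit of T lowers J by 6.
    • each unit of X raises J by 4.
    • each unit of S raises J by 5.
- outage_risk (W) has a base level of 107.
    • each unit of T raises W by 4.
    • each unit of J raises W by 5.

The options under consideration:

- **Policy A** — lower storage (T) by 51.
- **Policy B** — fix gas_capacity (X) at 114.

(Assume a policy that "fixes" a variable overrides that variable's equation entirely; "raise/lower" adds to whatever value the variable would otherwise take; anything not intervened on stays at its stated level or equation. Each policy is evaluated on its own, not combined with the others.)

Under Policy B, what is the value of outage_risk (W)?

Policy B (X := 114):
  T = 41
  X = 114
  S = 41 − 3·41 − 6·114 = -766
  J = 22 − 6·41 + 4·114 + 5·(-766) = -3598
  W = 107 + 4·41 + 5·(-3598) = -17719

-17719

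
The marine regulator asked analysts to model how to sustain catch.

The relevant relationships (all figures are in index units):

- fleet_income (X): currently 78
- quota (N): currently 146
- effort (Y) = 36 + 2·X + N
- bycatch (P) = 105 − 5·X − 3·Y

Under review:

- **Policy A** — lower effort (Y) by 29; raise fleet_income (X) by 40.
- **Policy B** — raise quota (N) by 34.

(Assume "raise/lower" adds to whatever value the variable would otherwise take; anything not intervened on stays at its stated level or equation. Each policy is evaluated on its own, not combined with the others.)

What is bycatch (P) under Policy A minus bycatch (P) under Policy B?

Policy A (Y − 29, X + 40):
  X = 78 + 40 = 118
  N = 146
  Y = 36 + 2·118 + 146 (−29 from intervention) = 389
  P = 105 − 5·118 − 3·389 = -1652
Policy B (N + 34):
  X = 78
  N = 146 + 34 = 180
  Y = 36 + 2·78 + 180 = 372
  P = 105 − 5·78 − 3·372 = -1401
P: -1652 − (-1401) = -251

-251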